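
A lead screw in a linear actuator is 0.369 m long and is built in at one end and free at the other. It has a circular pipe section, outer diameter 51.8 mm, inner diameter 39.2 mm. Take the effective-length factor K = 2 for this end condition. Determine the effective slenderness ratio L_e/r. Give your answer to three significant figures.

d_o = 51.8 mm, d_i = 39.2 mm
I = π(d_o⁴ − d_i⁴)/64 = π(51.8⁴ − 39.20⁴)/64 = 2.375×10^5 mm⁴
A = 900.5 mm²;  r_min = √(I/A) = √(2.375×10^5/900.5) = 16.24 mm
L_e = K·L = 2 × 0.369 m = 0.7380 m = 738.00 mm
λ = L_e / r_min = 738.00 / 16.24 = 45.4

λ ≈ 45.4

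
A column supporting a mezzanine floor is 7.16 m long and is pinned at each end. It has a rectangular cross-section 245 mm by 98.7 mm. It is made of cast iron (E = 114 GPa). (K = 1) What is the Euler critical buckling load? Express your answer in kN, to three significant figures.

Buckling occurs about the weak axis: I_min = h·b³/12 with b = 98.7 mm (the shorter side).
I_min = 245×98.7³/12 = 1.963×10^7 mm⁴
I = 1.963×10^7 mm⁴ = 1.963×10^-5 m⁴
Effective length L_e = K·L = 1 × 7.16 = 7.160 m
P_cr = π²EI / L_e² = π² × 114×10⁹ × 1.963×10^-5 / 7.160² = 4.308×10^5 N

P_cr ≈ 431 kN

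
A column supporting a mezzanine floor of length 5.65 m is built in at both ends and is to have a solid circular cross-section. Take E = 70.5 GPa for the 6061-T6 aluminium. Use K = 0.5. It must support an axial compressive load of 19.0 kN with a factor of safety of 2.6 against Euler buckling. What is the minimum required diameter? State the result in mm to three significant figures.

d ≈ 58.3 mm

Required P_cr = n·P = 2.6 × 19.0 = 49.40 kN
L_e = K·L = 0.5 × 5.65 = 2.825 m
Required I = P_cr·L_e²/(π²E) = 4.940×10^4 × 2.825² / (π² × 7.05×10^10) = 5.666×10^-7 m⁴
I_req = 5.666×10^5 mm⁴
Solid circle: I = πd⁴/64  ⇒  d = (64I/π)^(1/4) = (64×5.666×10^5/π)^(1/4) = 58.3 mm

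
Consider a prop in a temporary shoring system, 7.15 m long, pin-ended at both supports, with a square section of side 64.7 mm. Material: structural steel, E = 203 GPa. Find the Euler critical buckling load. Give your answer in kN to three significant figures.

P_cr ≈ 57.2 kN

I = a⁴/12 = 64.7⁴/12 = 1.460×10^6 mm⁴
I = 1.460×10^6 mm⁴ = 1.460×10^-6 m⁴
Effective length L_e = K·L = 1 × 7.15 = 7.150 m
P_cr = π²EI / L_e² = π² × 203×10⁹ × 1.460×10^-6 / 7.150² = 5.723×10^4 N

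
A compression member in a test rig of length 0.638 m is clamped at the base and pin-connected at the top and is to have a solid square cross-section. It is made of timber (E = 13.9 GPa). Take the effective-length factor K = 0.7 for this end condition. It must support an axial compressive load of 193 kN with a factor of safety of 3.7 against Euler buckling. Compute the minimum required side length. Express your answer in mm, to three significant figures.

a ≈ 59.4 mm

Required P_cr = n·P = 3.7 × 193 = 714.1 kN
L_e = K·L = 0.7 × 0.638 = 0.4466 m
Required I = P_cr·L_e²/(π²E) = 7.141×10^5 × 0.4466² / (π² × 1.39×10^10) = 1.038×10^-6 m⁴
I_req = 1.038×10^6 mm⁴
Solid square: I = a⁴/12  ⇒  a = (12I)^(1/4) = (12×1.038×10^6)^(1/4) = 59.4 mm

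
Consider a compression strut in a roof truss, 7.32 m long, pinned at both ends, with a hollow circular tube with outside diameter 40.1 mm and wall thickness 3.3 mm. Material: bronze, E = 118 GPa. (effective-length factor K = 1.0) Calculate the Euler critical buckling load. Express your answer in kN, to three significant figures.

Inner diameter d_i = 40.1 − 2×3.3 = 33.50 mm
I = π(d_o⁴ − d_i⁴)/64 = π(40.1⁴ − 33.50⁴)/64 = 6.510×10^4 mm⁴
I = 6.510×10^4 mm⁴ = 6.510×10^-8 m⁴
Effective length L_e = K·L = 1 × 7.32 = 7.320 m
P_cr = π²EI / L_e² = π² × 118×10⁹ × 6.510×10^-8 / 7.320² = 1.415×10^3 N

P_cr ≈ 1.41 kN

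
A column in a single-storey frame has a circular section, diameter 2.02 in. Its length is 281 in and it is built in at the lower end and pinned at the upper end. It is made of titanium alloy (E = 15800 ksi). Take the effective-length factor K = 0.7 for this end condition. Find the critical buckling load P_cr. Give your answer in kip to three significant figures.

P_cr ≈ 3.29 kip

I = πd⁴/64 = π×2.02⁴/64 = 0.8173 in⁴
Effective length L_e = K·L = 0.7 × 281 = 196.7 in
P_cr = π²EI / L_e² = π² × 15800×10³ × 0.8173 / 196.7² = 3.294×10^3 lb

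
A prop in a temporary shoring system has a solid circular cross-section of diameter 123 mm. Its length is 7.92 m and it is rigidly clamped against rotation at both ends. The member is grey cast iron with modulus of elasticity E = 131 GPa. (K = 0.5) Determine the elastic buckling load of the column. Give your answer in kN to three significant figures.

P_cr ≈ 926 kN

I = πd⁴/64 = π×123⁴/64 = 1.124×10^7 mm⁴
I = 1.124×10^7 mm⁴ = 1.124×10^-5 m⁴
Effective length L_e = K·L = 0.5 × 7.92 = 3.960 m
P_cr = π²EI / L_e² = π² × 131×10⁹ × 1.124×10^-5 / 3.960² = 9.263×10^5 N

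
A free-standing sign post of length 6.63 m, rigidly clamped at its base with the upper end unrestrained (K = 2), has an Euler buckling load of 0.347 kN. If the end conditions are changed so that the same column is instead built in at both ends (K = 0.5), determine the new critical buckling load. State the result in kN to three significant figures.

P_cr ∝ 1/K², so P_cr,new = P_cr,old × (K_old/K_new)² = 0.347 × (2/0.5)²
= 0.347 × 16.00 = 5.55 kN

P_cr ≈ 5.55 kN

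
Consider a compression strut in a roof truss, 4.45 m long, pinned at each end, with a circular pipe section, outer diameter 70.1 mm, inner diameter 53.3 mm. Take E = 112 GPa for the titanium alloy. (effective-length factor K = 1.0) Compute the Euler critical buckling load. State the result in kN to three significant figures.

d_o = 70.1 mm, d_i = 53.3 mm
I = π(d_o⁴ − d_i⁴)/64 = π(70.1⁴ − 53.30⁴)/64 = 7.892×10^5 mm⁴
I = 7.892×10^5 mm⁴ = 7.892×10^-7 m⁴
Effective length L_e = K·L = 1 × 4.45 = 4.450 m
P_cr = π²EI / L_e² = π² × 112×10⁹ × 7.892×10^-7 / 4.450² = 4.405×10^4 N

P_cr ≈ 44.1 kN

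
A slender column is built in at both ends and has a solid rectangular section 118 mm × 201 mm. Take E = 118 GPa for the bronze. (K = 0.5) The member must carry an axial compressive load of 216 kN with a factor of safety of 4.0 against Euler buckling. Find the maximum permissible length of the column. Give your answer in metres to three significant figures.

Buckling occurs about the weak axis: I_min = h·b³/12 with b = 118 mm (the shorter side).
I_min = 201×118³/12 = 2.752×10^7 mm⁴
I = 2.752×10^-5 m⁴
Required critical load P_cr = n·P = 4.0 × 216 = 864.0 kN = 8.640×10^5 N
From P_cr = π²EI/(K·L)²:  L = (1/K)·√(π²EI/P_cr) = (1/0.5)·√(π²×1.18×10^11×2.752×10^-5/8.640×10^5)
L = 12.2 m

L_max ≈ 12.2 m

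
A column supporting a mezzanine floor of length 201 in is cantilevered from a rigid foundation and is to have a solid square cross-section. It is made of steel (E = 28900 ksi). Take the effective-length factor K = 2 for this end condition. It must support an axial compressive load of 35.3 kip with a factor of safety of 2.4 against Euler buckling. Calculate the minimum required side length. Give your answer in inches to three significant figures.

Required P_cr = n·P = 2.4 × 35.3 = 84.72 kip
L_e = K·L = 2 × 201 = 402.0 in
Required I = P_cr·L_e²/(π²E) = 8.472×10^4 × 402.0² / (π² × 2.89×10^7) = 48.00 in⁴
Solid square: I = a⁴/12  ⇒  a = (12I)^(1/4) = (12×48.00)^(1/4) = 4.90 in

a ≈ 4.90 in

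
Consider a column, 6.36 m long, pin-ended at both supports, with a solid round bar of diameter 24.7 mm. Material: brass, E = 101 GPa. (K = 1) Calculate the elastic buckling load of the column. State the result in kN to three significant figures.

I = πd⁴/64 = π×24.7⁴/64 = 1.827×10^4 mm⁴
I = 1.827×10^4 mm⁴ = 1.827×10^-8 m⁴
Effective length L_e = K·L = 1 × 6.36 = 6.360 m
P_cr = π²EI / L_e² = π² × 101×10⁹ × 1.827×10^-8 / 6.360² = 450.3 N

P_cr ≈ 0.450 kN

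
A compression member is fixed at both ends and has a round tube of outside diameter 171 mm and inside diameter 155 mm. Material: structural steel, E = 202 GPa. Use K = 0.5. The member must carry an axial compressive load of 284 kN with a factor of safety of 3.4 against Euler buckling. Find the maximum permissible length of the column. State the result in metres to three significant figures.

d_o = 171 mm, d_i = 155 mm
I = π(d_o⁴ − d_i⁴)/64 = π(171⁴ − 155.0⁴)/64 = 1.364×10^7 mm⁴
I = 1.364×10^-5 m⁴
Required critical load P_cr = n·P = 3.4 × 284 = 965.6 kN = 9.656×10^5 N
From P_cr = π²EI/(K·L)²:  L = (1/K)·√(π²EI/P_cr) = (1/0.5)·√(π²×2.02×10^11×1.364×10^-5/9.656×10^5)
L = 10.6 m

L_max ≈ 10.6 m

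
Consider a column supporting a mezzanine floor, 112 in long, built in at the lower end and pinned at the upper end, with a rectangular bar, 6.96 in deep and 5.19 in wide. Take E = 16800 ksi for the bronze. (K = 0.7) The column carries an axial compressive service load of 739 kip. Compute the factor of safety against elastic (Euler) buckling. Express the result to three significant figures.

Buckling occurs about the weak axis: I_min = h·b³/12 with b = 5.19 in (the shorter side).
I_min = 6.96×5.19³/12 = 81.08 in⁴
Effective length L_e = K·L = 0.7 × 112 = 78.40 in
P_cr = π²EI / L_e² = π² × 16800×10³ × 81.08 / 78.40² = 2.187×10^6 lb
Factor of safety n = P_cr / P = 2187.3 / 739 = 2.96

n ≈ 2.96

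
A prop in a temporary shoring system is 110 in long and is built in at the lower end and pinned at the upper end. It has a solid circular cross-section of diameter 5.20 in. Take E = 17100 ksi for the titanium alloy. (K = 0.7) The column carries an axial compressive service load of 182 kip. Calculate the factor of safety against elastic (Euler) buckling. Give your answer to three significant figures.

I = πd⁴/64 = π×5.20⁴/64 = 35.89 in⁴
Effective length L_e = K·L = 0.7 × 110 = 77.00 in
P_cr = π²EI / L_e² = π² × 17100×10³ × 35.89 / 77.00² = 1.022×10^6 lb
Factor of safety n = P_cr / P = 1021.6 / 182 = 5.61

n ≈ 5.61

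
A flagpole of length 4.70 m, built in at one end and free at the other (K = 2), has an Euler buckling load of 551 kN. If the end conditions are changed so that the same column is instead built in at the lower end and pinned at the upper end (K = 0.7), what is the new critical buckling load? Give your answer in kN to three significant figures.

P_cr ∝ 1/K², so P_cr,new = P_cr,old × (K_old/K_new)² = 551 × (2/0.7)²
= 551 × 8.163 = 4500 kN

P_cr ≈ 4500 kN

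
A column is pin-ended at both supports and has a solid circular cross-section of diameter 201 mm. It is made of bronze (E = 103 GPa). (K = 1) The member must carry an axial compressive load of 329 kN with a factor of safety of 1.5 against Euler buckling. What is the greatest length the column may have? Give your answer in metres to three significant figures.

L_max ≈ 12.8 m

I = πd⁴/64 = π×201⁴/64 = 8.012×10^7 mm⁴
I = 8.012×10^-5 m⁴
Required critical load P_cr = n·P = 1.5 × 329 = 493.5 kN = 4.935×10^5 N
From P_cr = π²EI/(K·L)²:  L = (1/K)·√(π²EI/P_cr) = (1/1)·√(π²×1.03×10^11×8.012×10^-5/4.935×10^5)
L = 12.8 m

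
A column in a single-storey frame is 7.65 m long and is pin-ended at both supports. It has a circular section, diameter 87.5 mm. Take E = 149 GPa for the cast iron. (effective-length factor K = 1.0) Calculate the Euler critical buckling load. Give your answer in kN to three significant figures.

P_cr ≈ 72.3 kN

I = πd⁴/64 = π×87.5⁴/64 = 2.877×10^6 mm⁴
I = 2.877×10^6 mm⁴ = 2.877×10^-6 m⁴
Effective length L_e = K·L = 1 × 7.65 = 7.650 m
P_cr = π²EI / L_e² = π² × 149×10⁹ × 2.877×10^-6 / 7.650² = 7.230×10^4 N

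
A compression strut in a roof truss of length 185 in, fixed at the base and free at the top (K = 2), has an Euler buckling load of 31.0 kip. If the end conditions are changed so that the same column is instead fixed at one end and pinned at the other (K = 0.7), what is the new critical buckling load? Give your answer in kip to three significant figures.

P_cr ≈ 253 kip

P_cr ∝ 1/K², so P_cr,new = P_cr,old × (K_old/K_new)² = 31.0 × (2/0.7)²
= 31.0 × 8.163 = 253 kip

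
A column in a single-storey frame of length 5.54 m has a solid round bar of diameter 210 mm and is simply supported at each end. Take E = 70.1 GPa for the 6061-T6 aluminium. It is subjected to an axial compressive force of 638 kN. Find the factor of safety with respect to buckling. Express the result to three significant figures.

I = πd⁴/64 = π×210⁴/64 = 9.547×10^7 mm⁴
I = 9.547×10^7 mm⁴ = 9.547×10^-5 m⁴
Effective length L_e = K·L = 1 × 5.54 = 5.540 m
P_cr = π²EI / L_e² = π² × 70.1×10⁹ × 9.547×10^-5 / 5.540² = 2.152×10^6 N
Factor of safety n = P_cr / P = 2152.0 / 638 = 3.37

n ≈ 3.37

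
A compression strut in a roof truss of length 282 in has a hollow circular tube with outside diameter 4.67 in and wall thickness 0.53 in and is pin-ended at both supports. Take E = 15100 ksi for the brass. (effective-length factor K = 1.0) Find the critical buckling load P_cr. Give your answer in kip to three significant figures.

P_cr ≈ 28.1 kip

Inner diameter d_i = 4.67 − 2×0.53 = 3.610 in
I = π(d_o⁴ − d_i⁴)/64 = π(4.67⁴ − 3.610⁴)/64 = 15.01 in⁴
Effective length L_e = K·L = 1 × 282 = 282.0 in
P_cr = π²EI / L_e² = π² × 15100×10³ × 15.01 / 282.0² = 2.813×10^4 lb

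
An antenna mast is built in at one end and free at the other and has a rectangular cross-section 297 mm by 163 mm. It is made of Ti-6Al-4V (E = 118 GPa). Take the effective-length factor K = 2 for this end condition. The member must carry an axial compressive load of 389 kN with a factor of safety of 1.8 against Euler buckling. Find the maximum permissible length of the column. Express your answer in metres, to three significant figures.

Buckling occurs about the weak axis: I_min = h·b³/12 with b = 163 mm (the shorter side).
I_min = 297×163³/12 = 1.072×10^8 mm⁴
I = 1.072×10^-4 m⁴
Required critical load P_cr = n·P = 1.8 × 389 = 700.2 kN = 7.002×10^5 N
From P_cr = π²EI/(K·L)²:  L = (1/K)·√(π²EI/P_cr) = (1/2)·√(π²×1.18×10^11×1.072×10^-4/7.002×10^5)
L = 6.68 m

L_max ≈ 6.68 m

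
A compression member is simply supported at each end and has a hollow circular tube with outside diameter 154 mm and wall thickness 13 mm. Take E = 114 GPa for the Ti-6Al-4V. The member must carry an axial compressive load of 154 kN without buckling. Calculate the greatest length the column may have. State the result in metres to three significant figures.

Inner diameter d_i = 154 − 2×13 = 128.0 mm
I = π(d_o⁴ − d_i⁴)/64 = π(154⁴ − 128.0⁴)/64 = 1.443×10^7 mm⁴
I = 1.443×10^-5 m⁴
At the buckling limit P_cr = P = 1.540×10^5 N
From P_cr = π²EI/(K·L)²:  L = (1/K)·√(π²EI/P_cr) = (1/1)·√(π²×1.14×10^11×1.443×10^-5/1.540×10^5)
L = 10.3 m

L_max ≈ 10.3 m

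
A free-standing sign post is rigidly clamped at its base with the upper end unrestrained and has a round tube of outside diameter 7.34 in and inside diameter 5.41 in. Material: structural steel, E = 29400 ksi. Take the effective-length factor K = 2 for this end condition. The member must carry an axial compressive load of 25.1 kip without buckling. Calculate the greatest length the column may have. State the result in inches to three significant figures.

L_max ≈ 539 in

d_o = 7.34 in, d_i = 5.41 in
I = π(d_o⁴ − d_i⁴)/64 = π(7.34⁴ − 5.410⁴)/64 = 100.4 in⁴
At the buckling limit P_cr = P = 2.510×10^4 lb
From P_cr = π²EI/(K·L)²:  L = (1/K)·√(π²EI/P_cr) = (1/2)·√(π²×2.94×10^7×100.4/2.510×10^4)
L = 539 in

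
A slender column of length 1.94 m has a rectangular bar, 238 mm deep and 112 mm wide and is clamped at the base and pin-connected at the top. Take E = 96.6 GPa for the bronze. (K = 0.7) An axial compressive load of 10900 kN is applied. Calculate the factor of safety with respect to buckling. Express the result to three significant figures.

Buckling occurs about the weak axis: I_min = h·b³/12 with b = 112 mm (the shorter side).
I_min = 238×112³/12 = 2.786×10^7 mm⁴
I = 2.786×10^7 mm⁴ = 2.786×10^-5 m⁴
Effective length L_e = K·L = 0.7 × 1.94 = 1.358 m
P_cr = π²EI / L_e² = π² × 96.6×10⁹ × 2.786×10^-5 / 1.358² = 1.441×10^7 N
Factor of safety n = P_cr / P = 14405 / 10900 = 1.32

n ≈ 1.32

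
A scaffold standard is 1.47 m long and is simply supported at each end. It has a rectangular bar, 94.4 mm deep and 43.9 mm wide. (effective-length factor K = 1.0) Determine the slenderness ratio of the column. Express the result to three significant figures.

λ ≈ 116

Buckling occurs about the weak axis: I_min = h·b³/12 with b = 43.9 mm (the shorter side).
I_min = 94.4×43.9³/12 = 6.656×10^5 mm⁴
A = 4.144×10^3 mm²;  r_min = √(I/A) = √(6.656×10^5/4.144×10^3) = 12.67 mm
L_e = K·L = 1 × 1.47 m = 1.470 m = 1470.0 mm
λ = L_e / r_min = 1470.0 / 12.67 = 116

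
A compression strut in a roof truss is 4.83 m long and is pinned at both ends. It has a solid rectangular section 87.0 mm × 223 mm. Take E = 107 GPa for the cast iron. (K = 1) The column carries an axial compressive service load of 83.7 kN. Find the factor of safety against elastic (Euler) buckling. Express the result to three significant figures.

n ≈ 6.62

Buckling occurs about the weak axis: I_min = h·b³/12 with b = 87.0 mm (the shorter side).
I_min = 223×87.0³/12 = 1.224×10^7 mm⁴
I = 1.224×10^7 mm⁴ = 1.224×10^-5 m⁴
Effective length L_e = K·L = 1 × 4.83 = 4.830 m
P_cr = π²EI / L_e² = π² × 107×10⁹ × 1.224×10^-5 / 4.830² = 5.540×10^5 N
Factor of safety n = P_cr / P = 553.95 / 83.7 = 6.62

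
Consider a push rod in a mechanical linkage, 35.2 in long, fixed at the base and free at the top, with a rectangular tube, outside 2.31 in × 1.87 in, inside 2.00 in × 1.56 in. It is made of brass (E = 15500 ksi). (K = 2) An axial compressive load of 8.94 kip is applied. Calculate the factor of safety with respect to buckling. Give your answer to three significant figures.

Weak-axis I_min = (h_o·b_o³ − h_i·b_i³)/12 with b_o = 1.87, b_i = 1.560 in (shorter outer/inner sides).
I_min = (2.31×1.87³ − 2.000×1.560³)/12 = 0.6261 in⁴
Effective length L_e = K·L = 2 × 35.2 = 70.40 in
P_cr = π²EI / L_e² = π² × 15500×10³ × 0.6261 / 70.40² = 1.932×10^4 lb
Factor of safety n = P_cr / P = 19.324 / 8.94 = 2.16

n ≈ 2.16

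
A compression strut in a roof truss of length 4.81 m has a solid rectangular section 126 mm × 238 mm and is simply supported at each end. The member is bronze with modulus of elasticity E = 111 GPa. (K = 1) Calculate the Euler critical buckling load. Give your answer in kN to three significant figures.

Buckling occurs about the weak axis: I_min = h·b³/12 with b = 126 mm (the shorter side).
I_min = 238×126³/12 = 3.967×10^7 mm⁴
I = 3.967×10^7 mm⁴ = 3.967×10^-5 m⁴
Effective length L_e = K·L = 1 × 4.81 = 4.810 m
P_cr = π²EI / L_e² = π² × 111×10⁹ × 3.967×10^-5 / 4.810² = 1.879×10^6 N

P_cr ≈ 1880 kN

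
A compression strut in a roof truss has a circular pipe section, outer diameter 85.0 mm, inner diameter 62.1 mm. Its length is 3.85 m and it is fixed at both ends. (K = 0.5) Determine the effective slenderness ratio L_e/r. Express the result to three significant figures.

λ ≈ 73.1

d_o = 85.0 mm, d_i = 62.1 mm
I = π(d_o⁴ − d_i⁴)/64 = π(85.0⁴ − 62.10⁴)/64 = 1.832×10^6 mm⁴
A = 2.646×10^3 mm²;  r_min = √(I/A) = √(1.832×10^6/2.646×10^3) = 26.32 mm
L_e = K·L = 0.5 × 3.85 m = 1.925 m = 1925.0 mm
λ = L_e / r_min = 1925.0 / 26.32 = 73.1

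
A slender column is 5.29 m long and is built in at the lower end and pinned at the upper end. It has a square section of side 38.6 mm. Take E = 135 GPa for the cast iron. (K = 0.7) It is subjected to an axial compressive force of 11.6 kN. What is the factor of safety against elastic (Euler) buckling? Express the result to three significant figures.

n ≈ 1.55

I = a⁴/12 = 38.6⁴/12 = 1.850×10^5 mm⁴
I = 1.850×10^5 mm⁴ = 1.850×10^-7 m⁴
Effective length L_e = K·L = 0.7 × 5.29 = 3.703 m
P_cr = π²EI / L_e² = π² × 135×10⁹ × 1.850×10^-7 / 3.703² = 1.798×10^4 N
Factor of safety n = P_cr / P = 17.976 / 11.6 = 1.55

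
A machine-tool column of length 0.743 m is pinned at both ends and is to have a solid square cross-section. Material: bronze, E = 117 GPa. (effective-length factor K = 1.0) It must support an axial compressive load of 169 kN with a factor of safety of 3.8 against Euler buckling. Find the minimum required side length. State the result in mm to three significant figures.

Required P_cr = n·P = 3.8 × 169 = 642.2 kN
L_e = K·L = 1 × 0.743 = 0.7430 m
Required I = P_cr·L_e²/(π²E) = 6.422×10^5 × 0.7430² / (π² × 1.17×10^11) = 3.070×10^-7 m⁴
I_req = 3.070×10^5 mm⁴
Solid square: I = a⁴/12  ⇒  a = (12I)^(1/4) = (12×3.070×10^5)^(1/4) = 43.8 mm

a ≈ 43.8 mm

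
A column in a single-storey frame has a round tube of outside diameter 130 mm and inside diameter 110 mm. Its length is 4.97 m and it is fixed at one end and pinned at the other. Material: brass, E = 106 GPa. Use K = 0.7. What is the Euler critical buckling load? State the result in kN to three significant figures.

d_o = 130 mm, d_i = 110 mm
I = π(d_o⁴ − d_i⁴)/64 = π(130⁴ − 110.0⁴)/64 = 6.833×10^6 mm⁴
I = 6.833×10^6 mm⁴ = 6.833×10^-6 m⁴
Effective length L_e = K·L = 0.7 × 4.97 = 3.479 m
P_cr = π²EI / L_e² = π² × 106×10⁹ × 6.833×10^-6 / 3.479² = 5.906×10^5 N

P_cr ≈ 591 kN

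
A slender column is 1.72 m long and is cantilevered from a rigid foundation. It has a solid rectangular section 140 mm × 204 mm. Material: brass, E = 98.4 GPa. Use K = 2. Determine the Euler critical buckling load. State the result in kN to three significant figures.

Buckling occurs about the weak axis: I_min = h·b³/12 with b = 140 mm (the shorter side).
I_min = 204×140³/12 = 4.665×10^7 mm⁴
I = 4.665×10^7 mm⁴ = 4.665×10^-5 m⁴
Effective length L_e = K·L = 2 × 1.72 = 3.440 m
P_cr = π²EI / L_e² = π² × 98.4×10⁹ × 4.665×10^-5 / 3.440² = 3.828×10^6 N

P_cr ≈ 3830 kN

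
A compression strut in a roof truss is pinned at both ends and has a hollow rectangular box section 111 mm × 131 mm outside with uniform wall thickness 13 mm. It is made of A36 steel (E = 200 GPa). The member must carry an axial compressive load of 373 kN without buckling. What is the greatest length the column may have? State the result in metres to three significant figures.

Inner dimensions: h_i = 131 − 2×13 = 105.0 mm, b_i = 111 − 2×13 = 85.00 mm
Weak-axis I_min = (h_o·b_o³ − h_i·b_i³)/12 with b_o = 111, b_i = 85.00 mm (shorter outer/inner sides).
I_min = (131×111³ − 105.0×85.00³)/12 = 9.556×10^6 mm⁴
I = 9.556×10^-6 m⁴
At the buckling limit P_cr = P = 3.730×10^5 N
From P_cr = π²EI/(K·L)²:  L = (1/K)·√(π²EI/P_cr) = (1/1)·√(π²×2.00×10^11×9.556×10^-6/3.730×10^5)
L = 7.11 m

L_max ≈ 7.11 m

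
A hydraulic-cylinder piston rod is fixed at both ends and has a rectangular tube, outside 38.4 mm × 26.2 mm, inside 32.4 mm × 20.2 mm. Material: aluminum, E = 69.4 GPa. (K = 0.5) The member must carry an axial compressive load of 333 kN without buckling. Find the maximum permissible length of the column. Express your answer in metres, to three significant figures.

Weak-axis I_min = (h_o·b_o³ − h_i·b_i³)/12 with b_o = 26.2, b_i = 20.20 mm (shorter outer/inner sides).
I_min = (38.4×26.2³ − 32.40×20.20³)/12 = 3.530×10^4 mm⁴
I = 3.530×10^-8 m⁴
At the buckling limit P_cr = P = 3.330×10^5 N
From P_cr = π²EI/(K·L)²:  L = (1/K)·√(π²EI/P_cr) = (1/0.5)·√(π²×6.94×10^10×3.530×10^-8/3.330×10^5)
L = 0.539 m

L_max ≈ 0.539 m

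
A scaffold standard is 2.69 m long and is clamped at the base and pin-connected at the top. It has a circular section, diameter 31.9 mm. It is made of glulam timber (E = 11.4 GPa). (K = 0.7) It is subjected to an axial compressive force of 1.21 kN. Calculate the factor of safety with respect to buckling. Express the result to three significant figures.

n ≈ 1.33

I = πd⁴/64 = π×31.9⁴/64 = 5.083×10^4 mm⁴
I = 5.083×10^4 mm⁴ = 5.083×10^-8 m⁴
Effective length L_e = K·L = 0.7 × 2.69 = 1.883 m
P_cr = π²EI / L_e² = π² × 11.4×10⁹ × 5.083×10^-8 / 1.883² = 1.613×10^3 N
Factor of safety n = P_cr / P = 1.6130 / 1.21 = 1.33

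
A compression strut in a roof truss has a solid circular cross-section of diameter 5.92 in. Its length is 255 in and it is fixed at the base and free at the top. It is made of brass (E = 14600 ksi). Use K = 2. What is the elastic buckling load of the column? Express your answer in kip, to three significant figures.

P_cr ≈ 33.4 kip

I = πd⁴/64 = π×5.92⁴/64 = 60.29 in⁴
Effective length L_e = K·L = 2 × 255 = 510.0 in
P_cr = π²EI / L_e² = π² × 14600×10³ × 60.29 / 510.0² = 3.340×10^4 lb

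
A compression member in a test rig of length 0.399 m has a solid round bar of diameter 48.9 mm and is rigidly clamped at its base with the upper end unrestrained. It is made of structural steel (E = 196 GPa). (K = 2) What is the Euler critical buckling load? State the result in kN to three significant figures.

P_cr ≈ 853 kN

I = πd⁴/64 = π×48.9⁴/64 = 2.807×10^5 mm⁴
I = 2.807×10^5 mm⁴ = 2.807×10^-7 m⁴
Effective length L_e = K·L = 2 × 0.399 = 0.7980 m
P_cr = π²EI / L_e² = π² × 196×10⁹ × 2.807×10^-7 / 0.7980² = 8.526×10^5 N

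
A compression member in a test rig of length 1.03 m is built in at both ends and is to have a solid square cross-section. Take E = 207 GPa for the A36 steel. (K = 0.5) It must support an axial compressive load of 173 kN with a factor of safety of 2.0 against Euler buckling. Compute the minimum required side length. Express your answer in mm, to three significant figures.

a ≈ 27.1 mm

Required P_cr = n·P = 2.0 × 173 = 346.0 kN
L_e = K·L = 0.5 × 1.03 = 0.5150 m
Required I = P_cr·L_e²/(π²E) = 3.460×10^5 × 0.5150² / (π² × 2.07×10^11) = 4.492×10^-8 m⁴
I_req = 4.492×10^4 mm⁴
Solid square: I = a⁴/12  ⇒  a = (12I)^(1/4) = (12×4.492×10^4)^(1/4) = 27.1 mm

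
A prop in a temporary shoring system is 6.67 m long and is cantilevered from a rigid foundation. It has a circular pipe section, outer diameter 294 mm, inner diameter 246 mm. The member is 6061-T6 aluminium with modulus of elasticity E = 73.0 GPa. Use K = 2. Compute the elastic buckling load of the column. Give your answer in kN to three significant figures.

P_cr ≈ 757 kN

d_o = 294 mm, d_i = 246 mm
I = π(d_o⁴ − d_i⁴)/64 = π(294⁴ − 246.0⁴)/64 = 1.870×10^8 mm⁴
I = 1.870×10^8 mm⁴ = 1.870×10^-4 m⁴
Effective length L_e = K·L = 2 × 6.67 = 13.34 m
P_cr = π²EI / L_e² = π² × 73.0×10⁹ × 1.870×10^-4 / 13.34² = 7.570×10^5 N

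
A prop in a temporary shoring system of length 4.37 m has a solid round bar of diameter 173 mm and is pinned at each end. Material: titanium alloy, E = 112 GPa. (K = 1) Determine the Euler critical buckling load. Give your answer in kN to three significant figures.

I = πd⁴/64 = π×173⁴/64 = 4.397×10^7 mm⁴
I = 4.397×10^7 mm⁴ = 4.397×10^-5 m⁴
Effective length L_e = K·L = 1 × 4.37 = 4.370 m
P_cr = π²EI / L_e² = π² × 112×10⁹ × 4.397×10^-5 / 4.370² = 2.545×10^6 N

P_cr ≈ 2550 kN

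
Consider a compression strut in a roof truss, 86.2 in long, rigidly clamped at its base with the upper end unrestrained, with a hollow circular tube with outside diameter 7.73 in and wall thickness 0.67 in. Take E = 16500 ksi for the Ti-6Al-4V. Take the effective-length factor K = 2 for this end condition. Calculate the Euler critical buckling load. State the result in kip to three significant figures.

P_cr ≈ 512 kip

Inner diameter d_i = 7.73 − 2×0.67 = 6.390 in
I = π(d_o⁴ − d_i⁴)/64 = π(7.73⁴ − 6.390⁴)/64 = 93.42 in⁴
Effective length L_e = K·L = 2 × 86.2 = 172.4 in
P_cr = π²EI / L_e² = π² × 16500×10³ × 93.42 / 172.4² = 5.119×10^5 lb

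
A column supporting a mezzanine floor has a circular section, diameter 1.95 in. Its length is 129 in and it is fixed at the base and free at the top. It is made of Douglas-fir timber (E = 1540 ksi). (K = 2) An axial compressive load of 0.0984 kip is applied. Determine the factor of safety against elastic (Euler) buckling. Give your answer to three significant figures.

I = πd⁴/64 = π×1.95⁴/64 = 0.7098 in⁴
Effective length L_e = K·L = 2 × 129 = 258.0 in
P_cr = π²EI / L_e² = π² × 1540×10³ × 0.7098 / 258.0² = 162.1 lb
Factor of safety n = P_cr / P = 0.16207 / 0.0984 = 1.65

n ≈ 1.65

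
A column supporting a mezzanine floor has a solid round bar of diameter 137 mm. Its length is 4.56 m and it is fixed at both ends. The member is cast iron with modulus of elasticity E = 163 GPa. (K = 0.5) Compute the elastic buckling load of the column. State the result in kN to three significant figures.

P_cr ≈ 5350 kN

I = πd⁴/64 = π×137⁴/64 = 1.729×10^7 mm⁴
I = 1.729×10^7 mm⁴ = 1.729×10^-5 m⁴
Effective length L_e = K·L = 0.5 × 4.56 = 2.280 m
P_cr = π²EI / L_e² = π² × 163×10⁹ × 1.729×10^-5 / 2.280² = 5.351×10^6 N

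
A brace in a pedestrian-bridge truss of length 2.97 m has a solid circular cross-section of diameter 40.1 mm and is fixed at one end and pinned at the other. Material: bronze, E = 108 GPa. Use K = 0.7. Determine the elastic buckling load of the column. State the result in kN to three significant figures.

P_cr ≈ 31.3 kN

I = πd⁴/64 = π×40.1⁴/64 = 1.269×10^5 mm⁴
I = 1.269×10^5 mm⁴ = 1.269×10^-7 m⁴
Effective length L_e = K·L = 0.7 × 2.97 = 2.079 m
P_cr = π²EI / L_e² = π² × 108×10⁹ × 1.269×10^-7 / 2.079² = 3.130×10^4 N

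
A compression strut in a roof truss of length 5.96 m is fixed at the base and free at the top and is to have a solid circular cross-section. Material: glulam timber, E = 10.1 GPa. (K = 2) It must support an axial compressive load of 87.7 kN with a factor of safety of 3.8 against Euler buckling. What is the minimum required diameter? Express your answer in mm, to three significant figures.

d ≈ 314 mm

Required P_cr = n·P = 3.8 × 87.7 = 333.3 kN
L_e = K·L = 2 × 5.96 = 11.92 m
Required I = P_cr·L_e²/(π²E) = 3.333×10^5 × 11.92² / (π² × 1.01×10^10) = 4.750×10^-4 m⁴
I_req = 4.750×10^8 mm⁴
Solid circle: I = πd⁴/64  ⇒  d = (64I/π)^(1/4) = (64×4.750×10^8/π)^(1/4) = 314 mm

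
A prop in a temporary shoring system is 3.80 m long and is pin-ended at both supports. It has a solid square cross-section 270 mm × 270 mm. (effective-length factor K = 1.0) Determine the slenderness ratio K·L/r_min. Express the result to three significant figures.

I = a⁴/12 = 270⁴/12 = 4.429×10^8 mm⁴
A = 7.290×10^4 mm²;  r_min = √(I/A) = √(4.429×10^8/7.290×10^4) = 77.94 mm
L_e = K·L = 1 × 3.80 m = 3.800 m = 3800.0 mm
λ = L_e / r_min = 3800.0 / 77.94 = 48.8

λ ≈ 48.8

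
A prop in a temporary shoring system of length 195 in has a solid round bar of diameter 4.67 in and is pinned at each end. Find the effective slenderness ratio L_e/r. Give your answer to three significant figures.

λ ≈ 167

I = πd⁴/64 = π×4.67⁴/64 = 23.35 in⁴
A = 17.13 in²;  r_min = √(I/A) = √(23.35/17.13) = 1.168 in
L_e = K·L = 1 × 195 = 195.0 in
λ = L_e / r_min = 195.00 / 1.168 = 167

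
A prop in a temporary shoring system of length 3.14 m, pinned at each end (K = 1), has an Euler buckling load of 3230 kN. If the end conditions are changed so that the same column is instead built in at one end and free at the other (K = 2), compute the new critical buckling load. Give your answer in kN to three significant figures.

P_cr ∝ 1/K², so P_cr,new = P_cr,old × (K_old/K_new)² = 3230 × (1/2)²
= 3230 × 0.2500 = 808 kN

P_cr ≈ 808 kN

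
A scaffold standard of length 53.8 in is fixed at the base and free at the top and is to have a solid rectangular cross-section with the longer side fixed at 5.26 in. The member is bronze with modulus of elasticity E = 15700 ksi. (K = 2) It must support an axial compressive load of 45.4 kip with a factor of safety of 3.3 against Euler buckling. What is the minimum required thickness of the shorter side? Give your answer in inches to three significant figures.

b ≈ 2.94 in

Required P_cr = n·P = 3.3 × 45.4 = 149.8 kip
L_e = K·L = 2 × 53.8 = 107.6 in
Required I = P_cr·L_e²/(π²E) = 1.498×10^5 × 107.6² / (π² × 1.57×10^7) = 11.19 in⁴
Rectangle, weak axis: I_min = h·b³/12 with h = 5.26 in fixed  ⇒  b = (12I/h)^(1/3) = 2.94 in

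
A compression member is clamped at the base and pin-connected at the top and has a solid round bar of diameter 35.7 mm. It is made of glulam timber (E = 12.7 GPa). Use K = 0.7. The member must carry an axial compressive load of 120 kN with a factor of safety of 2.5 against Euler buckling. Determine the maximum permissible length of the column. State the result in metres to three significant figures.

I = πd⁴/64 = π×35.7⁴/64 = 7.973×10^4 mm⁴
I = 7.973×10^-8 m⁴
Required critical load P_cr = n·P = 2.5 × 120 = 300.0 kN = 3.000×10^5 N
From P_cr = π²EI/(K·L)²:  L = (1/K)·√(π²EI/P_cr) = (1/0.7)·√(π²×1.27×10^10×7.973×10^-8/3.000×10^5)
L = 0.261 m

L_max ≈ 0.261 m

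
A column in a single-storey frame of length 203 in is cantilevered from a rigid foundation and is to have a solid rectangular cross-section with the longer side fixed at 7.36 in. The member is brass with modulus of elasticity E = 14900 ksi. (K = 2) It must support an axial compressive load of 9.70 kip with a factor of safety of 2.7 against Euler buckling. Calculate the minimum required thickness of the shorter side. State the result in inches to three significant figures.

b ≈ 3.63 in

Required P_cr = n·P = 2.7 × 9.70 = 26.19 kip
L_e = K·L = 2 × 203 = 406.0 in
Required I = P_cr·L_e²/(π²E) = 2.619×10^4 × 406.0² / (π² × 1.49×10^7) = 29.36 in⁴
Rectangle, weak axis: I_min = h·b³/12 with h = 7.36 in fixed  ⇒  b = (12I/h)^(1/3) = 3.63 in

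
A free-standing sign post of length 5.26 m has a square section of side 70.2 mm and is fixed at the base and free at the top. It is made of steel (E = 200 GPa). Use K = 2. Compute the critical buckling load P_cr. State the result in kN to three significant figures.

P_cr ≈ 36.1 kN

I = a⁴/12 = 70.2⁴/12 = 2.024×10^6 mm⁴
I = 2.024×10^6 mm⁴ = 2.024×10^-6 m⁴
Effective length L_e = K·L = 2 × 5.26 = 10.52 m
P_cr = π²EI / L_e² = π² × 200×10⁹ × 2.024×10^-6 / 10.52² = 3.610×10^4 N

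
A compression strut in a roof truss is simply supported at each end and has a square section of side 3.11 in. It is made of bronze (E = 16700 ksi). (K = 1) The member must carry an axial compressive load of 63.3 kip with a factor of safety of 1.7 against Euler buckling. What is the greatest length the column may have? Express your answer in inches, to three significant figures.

I = a⁴/12 = 3.11⁴/12 = 7.796 in⁴
Required critical load P_cr = n·P = 1.7 × 63.3 = 107.6 kip = 1.076×10^5 lb
From P_cr = π²EI/(K·L)²:  L = (1/K)·√(π²EI/P_cr) = (1/1)·√(π²×1.67×10^7×7.796/1.076×10^5)
L = 109 in

L_max ≈ 109 in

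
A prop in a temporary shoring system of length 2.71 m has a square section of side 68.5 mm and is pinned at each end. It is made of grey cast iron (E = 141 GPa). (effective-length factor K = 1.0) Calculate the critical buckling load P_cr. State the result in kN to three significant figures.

I = a⁴/12 = 68.5⁴/12 = 1.835×10^6 mm⁴
I = 1.835×10^6 mm⁴ = 1.835×10^-6 m⁴
Effective length L_e = K·L = 1 × 2.71 = 2.710 m
P_cr = π²EI / L_e² = π² × 141×10⁹ × 1.835×10^-6 / 2.710² = 3.477×10^5 N

P_cr ≈ 348 kN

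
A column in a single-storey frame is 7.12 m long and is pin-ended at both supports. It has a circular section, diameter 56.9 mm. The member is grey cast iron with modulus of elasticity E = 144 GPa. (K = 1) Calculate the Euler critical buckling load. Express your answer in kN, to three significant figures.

I = πd⁴/64 = π×56.9⁴/64 = 5.145×10^5 mm⁴
I = 5.145×10^5 mm⁴ = 5.145×10^-7 m⁴
Effective length L_e = K·L = 1 × 7.12 = 7.120 m
P_cr = π²EI / L_e² = π² × 144×10⁹ × 5.145×10^-7 / 7.120² = 1.443×10^4 N

P_cr ≈ 14.4 kN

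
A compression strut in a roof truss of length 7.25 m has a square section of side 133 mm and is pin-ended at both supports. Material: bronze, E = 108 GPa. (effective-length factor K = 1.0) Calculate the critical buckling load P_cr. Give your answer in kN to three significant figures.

P_cr ≈ 529 kN

I = a⁴/12 = 133⁴/12 = 2.608×10^7 mm⁴
I = 2.608×10^7 mm⁴ = 2.608×10^-5 m⁴
Effective length L_e = K·L = 1 × 7.25 = 7.250 m
P_cr = π²EI / L_e² = π² × 108×10⁹ × 2.608×10^-5 / 7.250² = 5.288×10^5 N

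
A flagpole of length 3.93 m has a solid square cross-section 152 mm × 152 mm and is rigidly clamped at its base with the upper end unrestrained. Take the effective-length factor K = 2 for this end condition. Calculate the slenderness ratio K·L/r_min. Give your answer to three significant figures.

λ ≈ 179

For a square r = a/√12 = 152/√12 = 43.88 mm
L_e = K·L = 2 × 3.93 m = 7.860 m = 7860.0 mm
λ = L_e / r_min = 7860.0 / 43.88 = 179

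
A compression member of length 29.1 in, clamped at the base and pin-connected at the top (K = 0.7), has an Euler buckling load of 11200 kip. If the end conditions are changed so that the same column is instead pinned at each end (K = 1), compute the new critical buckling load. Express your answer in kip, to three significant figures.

P_cr ∝ 1/K², so P_cr,new = P_cr,old × (K_old/K_new)² = 11200 × (0.7/1)²
= 11200 × 0.4900 = 5490 kip

P_cr ≈ 5490 kip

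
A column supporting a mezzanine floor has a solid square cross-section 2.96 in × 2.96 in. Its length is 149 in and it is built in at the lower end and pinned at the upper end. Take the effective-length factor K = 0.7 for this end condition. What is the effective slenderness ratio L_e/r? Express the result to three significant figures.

λ ≈ 122

For a square r = a/√12 = 2.96/√12 = 0.8545 in
L_e = K·L = 0.7 × 149 = 104.3 in
λ = L_e / r_min = 104.30 / 0.8545 = 122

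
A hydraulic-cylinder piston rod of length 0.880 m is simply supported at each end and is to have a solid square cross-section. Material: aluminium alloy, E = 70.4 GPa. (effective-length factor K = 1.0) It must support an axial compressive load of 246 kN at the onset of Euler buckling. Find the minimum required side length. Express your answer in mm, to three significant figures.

L_e = K·L = 1 × 0.880 = 0.8800 m
Required I = P_cr·L_e²/(π²E) = 2.460×10^5 × 0.8800² / (π² × 7.04×10^10) = 2.742×10^-7 m⁴
I_req = 2.742×10^5 mm⁴
Solid square: I = a⁴/12  ⇒  a = (12I)^(1/4) = (12×2.742×10^5)^(1/4) = 42.6 mm

a ≈ 42.6 mm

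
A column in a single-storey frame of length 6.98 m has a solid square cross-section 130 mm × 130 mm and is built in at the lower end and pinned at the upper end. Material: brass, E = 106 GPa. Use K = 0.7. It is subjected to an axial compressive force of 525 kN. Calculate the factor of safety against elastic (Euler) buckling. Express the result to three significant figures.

n ≈ 1.99

I = a⁴/12 = 130⁴/12 = 2.380×10^7 mm⁴
I = 2.380×10^7 mm⁴ = 2.380×10^-5 m⁴
Effective length L_e = K·L = 0.7 × 6.98 = 4.886 m
P_cr = π²EI / L_e² = π² × 106×10⁹ × 2.380×10^-5 / 4.886² = 1.043×10^6 N
Factor of safety n = P_cr / P = 1043.0 / 525 = 1.99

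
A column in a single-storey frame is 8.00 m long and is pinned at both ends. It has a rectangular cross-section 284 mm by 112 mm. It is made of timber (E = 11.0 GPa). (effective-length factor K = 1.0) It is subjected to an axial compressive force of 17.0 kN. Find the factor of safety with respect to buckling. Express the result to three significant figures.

n ≈ 3.32

Buckling occurs about the weak axis: I_min = h·b³/12 with b = 112 mm (the shorter side).
I_min = 284×112³/12 = 3.325×10^7 mm⁴
I = 3.325×10^7 mm⁴ = 3.325×10^-5 m⁴
Effective length L_e = K·L = 1 × 8.00 = 8.000 m
P_cr = π²EI / L_e² = π² × 11.0×10⁹ × 3.325×10^-5 / 8.000² = 5.640×10^4 N
Factor of safety n = P_cr / P = 56.403 / 17.0 = 3.32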